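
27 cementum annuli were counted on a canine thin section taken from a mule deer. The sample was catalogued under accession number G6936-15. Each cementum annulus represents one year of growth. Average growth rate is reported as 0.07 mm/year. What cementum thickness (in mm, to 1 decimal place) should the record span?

1.9 mm

The record spans 27 years at 0.07 mm per year.
27 years at 0.07 mm/year gives 0.07 × 27 = 1.9 mm.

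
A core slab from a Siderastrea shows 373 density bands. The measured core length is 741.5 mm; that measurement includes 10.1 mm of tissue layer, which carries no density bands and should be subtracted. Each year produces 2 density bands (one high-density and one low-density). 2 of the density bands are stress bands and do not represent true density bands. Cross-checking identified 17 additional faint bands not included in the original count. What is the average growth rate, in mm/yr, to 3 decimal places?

3.770 mm/yr

Adjusted count: 373 − 2 + 17 = 388 density bands.
388 density bands at 2 per year is 388 / 2 = 194 years.
Removing the 10.1 mm offcut leaves 741.5 − 10.1 = 731.4 mm.
Extension rate ≈ 731.4 / 194 = 3.770 mm/yr.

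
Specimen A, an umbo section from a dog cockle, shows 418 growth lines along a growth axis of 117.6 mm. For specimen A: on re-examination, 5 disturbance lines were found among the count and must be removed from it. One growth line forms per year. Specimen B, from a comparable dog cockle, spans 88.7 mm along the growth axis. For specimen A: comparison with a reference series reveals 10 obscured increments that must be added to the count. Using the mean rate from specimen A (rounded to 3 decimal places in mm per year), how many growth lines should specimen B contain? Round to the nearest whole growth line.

Specimen A: correcting the raw count gives 418 − 5 + 10 = 423 true growth lines.
A: Mean rate = 117.6 mm / 423 years ≈ 0.278 mm/yr.
Specimen B: 88.7 mm / 0.278 mm per year = 319.06 years ≈ 319 growth lines.

319 growth lines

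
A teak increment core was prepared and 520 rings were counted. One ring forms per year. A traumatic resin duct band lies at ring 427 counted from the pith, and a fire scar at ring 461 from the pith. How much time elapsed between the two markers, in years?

34 years

461 − 427 = 34 rings lie between the two events.
That is 34 years at one ring per year.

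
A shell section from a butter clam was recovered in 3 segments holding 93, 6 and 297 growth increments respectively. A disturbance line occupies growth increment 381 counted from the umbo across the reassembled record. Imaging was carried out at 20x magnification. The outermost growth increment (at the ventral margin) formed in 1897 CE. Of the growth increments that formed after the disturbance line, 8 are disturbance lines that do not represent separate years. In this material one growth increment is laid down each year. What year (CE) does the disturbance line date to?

Total growth increments = 93 + 6 + 297 = 396.
The disturbance line sits at growth increment 381 from the umbo, so 396 − 381 = 15 growth increments formed after it.
Excluding 8 false growth increments: 15 − 8 = 7.
Counting back 7 years from 1897 CE places the disturbance line in 1897 − 7 = 1890 CE.

1890 CE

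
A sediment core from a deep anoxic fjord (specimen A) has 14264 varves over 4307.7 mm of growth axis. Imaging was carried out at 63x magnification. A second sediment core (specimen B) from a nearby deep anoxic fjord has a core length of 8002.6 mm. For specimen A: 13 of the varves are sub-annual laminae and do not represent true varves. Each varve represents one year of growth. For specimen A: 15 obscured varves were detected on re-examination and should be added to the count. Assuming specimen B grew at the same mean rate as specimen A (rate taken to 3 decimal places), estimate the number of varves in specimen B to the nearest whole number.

Specimen A: correcting the raw count gives 14264 − 13 + 15 = 14266 true varves.
A: Mean rate = 4307.7 mm / 14266 years ≈ 0.302 mm/year.
Specimen B: 8002.6 mm / 0.302 mm per year = 26498.68 years ≈ 26499 varves.

26499 varves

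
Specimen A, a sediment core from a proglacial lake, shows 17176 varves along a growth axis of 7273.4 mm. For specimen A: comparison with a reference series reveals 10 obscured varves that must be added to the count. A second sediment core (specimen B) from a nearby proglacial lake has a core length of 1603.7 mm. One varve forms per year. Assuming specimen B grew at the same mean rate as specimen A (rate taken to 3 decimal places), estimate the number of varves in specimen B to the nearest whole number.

3791 varves

Specimen A: after corrections the count is 17176 + 10 = 17186 varves.
A: 7273.4 mm over 17186 years gives 7273.4 / 17186 ≈ 0.423 mm/year.
B spans 1603.7 / 0.423 = 3791.25 years ≈ 3791 varves.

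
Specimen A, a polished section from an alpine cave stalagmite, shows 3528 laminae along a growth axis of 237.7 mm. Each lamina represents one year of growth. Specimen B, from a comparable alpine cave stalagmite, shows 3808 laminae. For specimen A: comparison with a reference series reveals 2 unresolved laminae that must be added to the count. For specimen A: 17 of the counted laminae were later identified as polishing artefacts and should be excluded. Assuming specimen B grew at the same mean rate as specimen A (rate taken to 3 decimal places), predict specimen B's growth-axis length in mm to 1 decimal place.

258.9 mm

Specimen A: after corrections the count is 3528 − 17 + 2 = 3513 laminae.
A: 237.7 mm over 3513 years gives 237.7 / 3513 ≈ 0.068 mm/year.
Length of B = 0.068 × 3808 = 258.9 mm.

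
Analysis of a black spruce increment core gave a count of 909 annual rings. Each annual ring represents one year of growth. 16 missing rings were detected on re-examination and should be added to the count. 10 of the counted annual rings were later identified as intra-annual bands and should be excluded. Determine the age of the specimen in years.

True annual ring count = 909 − 10 + 16 = 915.
With a one-to-one annual ring periodicity this is 915 years.

915 years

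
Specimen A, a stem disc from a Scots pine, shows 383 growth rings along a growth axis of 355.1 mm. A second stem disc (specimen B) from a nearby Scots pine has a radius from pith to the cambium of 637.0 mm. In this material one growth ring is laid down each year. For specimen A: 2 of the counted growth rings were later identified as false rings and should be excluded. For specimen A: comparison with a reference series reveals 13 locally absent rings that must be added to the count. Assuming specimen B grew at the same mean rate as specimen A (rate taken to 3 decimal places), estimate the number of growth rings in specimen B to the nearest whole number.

707 growth rings

Specimen A: true growth ring count = 383 − 2 + 13 = 394.
A: 355.1 mm over 394 years gives 355.1 / 394 ≈ 0.901 mm per year.
Specimen B: 637.0 mm / 0.901 mm per year = 706.99 years ≈ 707 growth rings.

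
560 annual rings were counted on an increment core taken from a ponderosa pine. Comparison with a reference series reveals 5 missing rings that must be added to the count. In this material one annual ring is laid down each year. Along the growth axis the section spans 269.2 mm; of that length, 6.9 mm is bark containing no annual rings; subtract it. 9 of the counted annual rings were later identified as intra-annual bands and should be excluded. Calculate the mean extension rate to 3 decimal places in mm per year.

True annual ring count = 560 − 9 + 5 = 556.
Net length = 269.2 − 6.9 = 262.3 mm.
Extension rate ≈ 262.3 / 556 = 0.472 mm per year.

0.472 mm per year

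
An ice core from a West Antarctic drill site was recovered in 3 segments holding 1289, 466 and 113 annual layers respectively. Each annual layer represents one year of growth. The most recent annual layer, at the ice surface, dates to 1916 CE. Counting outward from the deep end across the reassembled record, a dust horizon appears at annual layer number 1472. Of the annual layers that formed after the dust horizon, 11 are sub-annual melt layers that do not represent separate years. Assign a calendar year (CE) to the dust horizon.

1531 CE

Total annual layers = 1289 + 466 + 113 = 1868.
1868 − 1472 = 396 annual layers lie beyond the dust horizon toward the ice surface.
396 − 11 false = 385 true annual layers after the dust horizon.
The annual layer at the ice surface is 1916 CE, so the dust horizon dates to 1916 − 385 = 1531 CE.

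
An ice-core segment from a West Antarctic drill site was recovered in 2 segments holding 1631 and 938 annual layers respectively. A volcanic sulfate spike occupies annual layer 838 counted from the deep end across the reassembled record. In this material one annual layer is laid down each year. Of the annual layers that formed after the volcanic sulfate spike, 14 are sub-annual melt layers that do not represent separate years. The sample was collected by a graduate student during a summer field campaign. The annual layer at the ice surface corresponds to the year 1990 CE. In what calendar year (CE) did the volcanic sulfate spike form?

Total annual layers = 1631 + 938 = 2569.
The volcanic sulfate spike sits at annual layer 838 from the deep end, so 2569 − 838 = 1731 annual layers formed after it.
Removing the 14 false annual layers leaves 1731 − 14 = 1717 true annual layers beyond the volcanic sulfate spike.
Counting back 1717 years from 1990 CE places the volcanic sulfate spike in 1990 − 1717 = 273 CE.

273 CE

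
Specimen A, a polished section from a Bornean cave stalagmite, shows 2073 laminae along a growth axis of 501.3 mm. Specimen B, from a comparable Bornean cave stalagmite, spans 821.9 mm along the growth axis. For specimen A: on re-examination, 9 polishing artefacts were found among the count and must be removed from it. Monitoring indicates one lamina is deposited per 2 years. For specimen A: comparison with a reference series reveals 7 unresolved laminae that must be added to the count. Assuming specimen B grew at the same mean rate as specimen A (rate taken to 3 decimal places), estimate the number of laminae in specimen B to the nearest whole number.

3396 laminae

Specimen A: correcting the raw count gives 2073 − 9 + 7 = 2071 true laminae.
Specimen A: at 2 years per lamina, 2071 × 2 = 4142 years.
A: Mean rate = 501.3 mm / 4142 years ≈ 0.121 mm/yr.
For B, 821.9 / 0.121 = 6792.56 years; at 2 years per lamina that is 6792.56 / 2 ≈ 3396 laminae.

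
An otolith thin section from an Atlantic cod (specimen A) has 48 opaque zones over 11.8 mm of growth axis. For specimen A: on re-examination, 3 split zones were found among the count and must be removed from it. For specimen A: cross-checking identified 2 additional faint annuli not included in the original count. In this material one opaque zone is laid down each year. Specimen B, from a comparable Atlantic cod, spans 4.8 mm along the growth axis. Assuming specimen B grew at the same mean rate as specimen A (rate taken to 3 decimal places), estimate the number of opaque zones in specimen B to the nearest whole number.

Specimen A: after corrections the count is 48 − 3 + 2 = 47 opaque zones.
A: 11.8 mm over 47 years gives 11.8 / 47 ≈ 0.251 mm per year.
For B, 4.8 / 0.251 = 19.12 years ≈ 19 opaque zones.

19 opaque zones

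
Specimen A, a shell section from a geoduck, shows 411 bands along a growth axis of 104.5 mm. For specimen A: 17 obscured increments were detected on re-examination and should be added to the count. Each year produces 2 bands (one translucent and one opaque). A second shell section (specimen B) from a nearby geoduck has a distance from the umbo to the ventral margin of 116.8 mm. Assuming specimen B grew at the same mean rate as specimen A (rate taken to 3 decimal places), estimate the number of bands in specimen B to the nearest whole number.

479 bands

Specimen A: after corrections the count is 411 + 17 = 428 bands.
Specimen A: with 2 bands per year, 428 / 2 = 214 years.
A: 104.5 mm over 214 years gives 104.5 / 214 ≈ 0.488 mm/year.
B spans 116.8 / 0.488 = 239.34 years; at 2 bands per year that is 239.34 × 2 ≈ 479 bands.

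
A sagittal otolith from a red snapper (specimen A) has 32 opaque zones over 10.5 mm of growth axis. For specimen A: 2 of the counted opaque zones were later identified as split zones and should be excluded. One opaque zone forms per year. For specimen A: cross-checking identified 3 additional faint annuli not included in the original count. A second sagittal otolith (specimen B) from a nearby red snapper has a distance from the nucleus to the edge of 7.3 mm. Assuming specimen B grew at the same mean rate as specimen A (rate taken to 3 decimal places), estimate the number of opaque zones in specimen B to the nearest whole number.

Specimen A: after corrections the count is 32 − 2 + 3 = 33 opaque zones.
A: Extension rate ≈ 10.5 / 33 = 0.318 mm/yr.
For B, 7.3 / 0.318 = 22.96 years ≈ 23 opaque zones.

23 opaque zones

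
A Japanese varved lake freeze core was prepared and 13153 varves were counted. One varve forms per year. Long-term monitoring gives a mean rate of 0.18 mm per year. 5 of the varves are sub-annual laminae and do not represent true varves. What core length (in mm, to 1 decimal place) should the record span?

2366.6 mm

Correcting the raw count gives 13153 − 5 = 13148 true varves.
Predicted length = 0.18 mm/year × 13148 years = 2366.6 mm.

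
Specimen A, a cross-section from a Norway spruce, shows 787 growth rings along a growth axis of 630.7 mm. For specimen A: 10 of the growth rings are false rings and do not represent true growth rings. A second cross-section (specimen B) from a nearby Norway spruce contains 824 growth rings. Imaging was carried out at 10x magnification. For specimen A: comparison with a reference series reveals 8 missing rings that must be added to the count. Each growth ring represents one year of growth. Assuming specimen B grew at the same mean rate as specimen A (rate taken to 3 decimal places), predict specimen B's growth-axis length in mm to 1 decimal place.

661.7 mm

Specimen A: after corrections the count is 787 − 10 + 8 = 785 growth rings.
A: Mean rate = 630.7 mm / 785 years ≈ 0.803 mm/year.
Length of B = 0.803 × 824 = 661.7 mm.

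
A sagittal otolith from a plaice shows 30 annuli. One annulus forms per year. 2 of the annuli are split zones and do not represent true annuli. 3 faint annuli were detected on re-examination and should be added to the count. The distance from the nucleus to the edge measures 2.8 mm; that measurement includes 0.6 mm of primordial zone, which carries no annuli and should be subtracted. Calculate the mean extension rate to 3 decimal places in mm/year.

Adjusted count: 30 − 2 + 3 = 31 annuli.
The growth record spans 2.8 − 0.6 = 2.2 mm.
Mean rate = 2.2 mm / 31 years ≈ 0.071 mm/year.

0.071 mm/year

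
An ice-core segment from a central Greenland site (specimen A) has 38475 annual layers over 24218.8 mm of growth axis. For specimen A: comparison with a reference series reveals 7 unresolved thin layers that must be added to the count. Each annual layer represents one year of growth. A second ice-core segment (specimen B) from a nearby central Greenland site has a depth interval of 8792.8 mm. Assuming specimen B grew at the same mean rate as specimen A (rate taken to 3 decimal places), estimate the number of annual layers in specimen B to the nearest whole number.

13979 annual layers

Specimen A: correcting the raw count gives 38475 + 7 = 38482 true annual layers.
A: 24218.8 mm over 38482 years gives 24218.8 / 38482 ≈ 0.629 mm/yr.
B spans 8792.8 / 0.629 = 13979.01 years ≈ 13979 annual layers.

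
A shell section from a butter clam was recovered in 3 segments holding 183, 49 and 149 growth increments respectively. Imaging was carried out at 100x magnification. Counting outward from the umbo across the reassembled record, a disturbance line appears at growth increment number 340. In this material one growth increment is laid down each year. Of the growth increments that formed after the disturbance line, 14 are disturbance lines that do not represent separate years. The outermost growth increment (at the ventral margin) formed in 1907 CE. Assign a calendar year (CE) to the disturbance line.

1880 CE

Total growth increments = 183 + 49 + 149 = 381.
Between growth increment 340 and the ventral margin there are 381 − 340 = 41 growth increments.
41 − 14 false = 27 true growth increments after the disturbance line.
Counting back 27 years from 1907 CE places the disturbance line in 1907 − 27 = 1880 CE.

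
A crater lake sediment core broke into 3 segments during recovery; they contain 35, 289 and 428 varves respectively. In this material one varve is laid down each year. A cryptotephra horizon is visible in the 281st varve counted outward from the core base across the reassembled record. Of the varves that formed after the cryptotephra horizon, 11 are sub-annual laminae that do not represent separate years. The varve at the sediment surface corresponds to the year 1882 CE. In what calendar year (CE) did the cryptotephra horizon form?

1422 CE

Total varves = 35 + 289 + 428 = 752.
The cryptotephra horizon sits at varve 281 from the core base, so 752 − 281 = 471 varves formed after it.
471 − 11 false = 460 true varves after the cryptotephra horizon.
1882 − 460 = 1422 CE.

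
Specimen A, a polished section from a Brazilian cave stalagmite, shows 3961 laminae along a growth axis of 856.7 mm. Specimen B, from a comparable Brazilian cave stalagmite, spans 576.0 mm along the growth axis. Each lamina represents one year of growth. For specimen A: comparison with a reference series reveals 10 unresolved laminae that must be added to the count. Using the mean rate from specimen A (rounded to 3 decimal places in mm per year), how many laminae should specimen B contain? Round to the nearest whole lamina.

Specimen A: adjusted count: 3961 + 10 = 3971 laminae.
A: Extension rate ≈ 856.7 / 3971 = 0.216 mm per year.
B spans 576.0 / 0.216 = 2666.67 years ≈ 2667 laminae.

2667 laminae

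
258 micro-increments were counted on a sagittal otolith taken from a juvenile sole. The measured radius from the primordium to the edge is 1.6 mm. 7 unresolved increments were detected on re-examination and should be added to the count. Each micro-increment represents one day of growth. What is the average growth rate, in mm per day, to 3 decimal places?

0.006 mm per day

After corrections the count is 258 + 7 = 265 micro-increments.
Mean rate = 1.6 mm / 265 days ≈ 0.006 mm per day.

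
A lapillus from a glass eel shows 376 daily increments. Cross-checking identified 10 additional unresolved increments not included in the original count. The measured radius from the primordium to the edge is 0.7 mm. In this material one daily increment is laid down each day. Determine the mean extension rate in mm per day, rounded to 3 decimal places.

0.002 mm per day

True daily increment count = 376 + 10 = 386.
0.7 mm over 386 days gives 0.7 / 386 ≈ 0.002 mm per day.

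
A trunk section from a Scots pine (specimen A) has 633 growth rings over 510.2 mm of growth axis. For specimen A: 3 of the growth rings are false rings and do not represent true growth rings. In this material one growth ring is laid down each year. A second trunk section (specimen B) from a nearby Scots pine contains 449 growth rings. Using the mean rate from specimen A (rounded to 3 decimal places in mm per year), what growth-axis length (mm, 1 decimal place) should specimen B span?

363.7 mm

Specimen A: after corrections the count is 633 − 3 = 630 growth rings.
A: 510.2 mm over 630 years gives 510.2 / 630 ≈ 0.810 mm/year.
B's length ≈ 0.810 × 449 = 363.7 mm.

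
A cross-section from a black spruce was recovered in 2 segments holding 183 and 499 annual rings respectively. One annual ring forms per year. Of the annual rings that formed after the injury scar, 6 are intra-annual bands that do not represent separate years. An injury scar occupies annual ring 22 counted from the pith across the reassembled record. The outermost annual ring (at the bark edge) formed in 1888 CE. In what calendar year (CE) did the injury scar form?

Total annual rings = 183 + 499 = 682.
The injury scar sits at annual ring 22 from the pith, so 682 − 22 = 660 annual rings formed after it.
660 − 6 false = 654 true annual rings after the injury scar.
Counting back 654 years from 1888 CE places the injury scar in 1888 − 654 = 1234 CE.

1234 CE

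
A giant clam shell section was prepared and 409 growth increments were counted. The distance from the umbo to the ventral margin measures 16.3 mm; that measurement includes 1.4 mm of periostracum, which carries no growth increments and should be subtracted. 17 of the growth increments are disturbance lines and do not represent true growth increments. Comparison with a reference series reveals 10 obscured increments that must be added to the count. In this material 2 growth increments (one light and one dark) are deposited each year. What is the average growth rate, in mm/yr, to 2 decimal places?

0.07 mm/yr

Correcting the raw count gives 409 − 17 + 10 = 402 true growth increments.
Dividing by 2 growth increments per year: 402 / 2 = 201 years.
The growth record spans 16.3 − 1.4 = 14.9 mm.
Mean rate = 14.9 mm / 201 years ≈ 0.07 mm/yr.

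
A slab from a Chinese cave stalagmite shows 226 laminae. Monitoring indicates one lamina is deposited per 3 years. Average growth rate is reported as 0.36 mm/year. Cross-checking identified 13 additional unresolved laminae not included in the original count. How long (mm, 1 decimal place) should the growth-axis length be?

258.1 mm

True lamina count = 226 + 13 = 239.
At 3 years per lamina, 239 × 3 = 717 years.
Length ≈ 0.36 × 717 = 258.1 mm.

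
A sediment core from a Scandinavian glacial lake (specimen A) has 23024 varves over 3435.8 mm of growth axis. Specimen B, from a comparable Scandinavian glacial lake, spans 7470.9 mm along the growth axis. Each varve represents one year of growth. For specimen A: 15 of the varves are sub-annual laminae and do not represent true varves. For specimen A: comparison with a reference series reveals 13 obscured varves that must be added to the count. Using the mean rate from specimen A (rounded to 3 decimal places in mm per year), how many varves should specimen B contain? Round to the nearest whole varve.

Specimen A: true varve count = 23024 − 15 + 13 = 23022.
A: Extension rate ≈ 3435.8 / 23022 = 0.149 mm/yr.
Specimen B: 7470.9 mm / 0.149 mm per year = 50140.27 years ≈ 50140 varves.

50140 varves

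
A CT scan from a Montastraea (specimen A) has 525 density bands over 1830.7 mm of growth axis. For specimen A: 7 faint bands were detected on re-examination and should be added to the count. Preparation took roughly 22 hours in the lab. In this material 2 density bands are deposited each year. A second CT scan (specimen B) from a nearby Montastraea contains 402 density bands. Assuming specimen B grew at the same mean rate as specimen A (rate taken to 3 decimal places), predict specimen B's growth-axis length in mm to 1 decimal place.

Specimen A: adjusted count: 525 + 7 = 532 density bands.
Specimen A: with 2 density bands per year, 532 / 2 = 266 years.
A: Extension rate ≈ 1830.7 / 266 = 6.882 mm/yr.
Specimen B: with 2 density bands per year, 402 / 2 = 201 years. B's length ≈ 6.882 × 201 = 1383.3 mm.

1383.3 mm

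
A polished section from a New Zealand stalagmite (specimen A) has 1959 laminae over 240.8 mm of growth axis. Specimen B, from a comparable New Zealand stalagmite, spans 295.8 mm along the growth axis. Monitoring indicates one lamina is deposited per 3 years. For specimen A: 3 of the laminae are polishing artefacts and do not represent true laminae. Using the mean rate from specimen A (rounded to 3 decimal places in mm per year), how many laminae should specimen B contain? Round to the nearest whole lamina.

2405 laminae

Specimen A: correcting the raw count gives 1959 − 3 = 1956 true laminae.
Specimen A: 1956 laminae at 3 years each span 1956 × 3 = 5868 years.
A: Extension rate ≈ 240.8 / 5868 = 0.041 mm per year.
B spans 295.8 / 0.041 = 7214.63 years; at 3 years per lamina that is 7214.63 / 3 ≈ 2405 laminae.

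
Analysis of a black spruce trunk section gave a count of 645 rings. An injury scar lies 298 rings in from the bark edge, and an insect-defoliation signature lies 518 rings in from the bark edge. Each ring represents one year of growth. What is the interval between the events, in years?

220 years

Separation: 518 − 298 = 220 rings.
One ring per year makes the interval 220 years.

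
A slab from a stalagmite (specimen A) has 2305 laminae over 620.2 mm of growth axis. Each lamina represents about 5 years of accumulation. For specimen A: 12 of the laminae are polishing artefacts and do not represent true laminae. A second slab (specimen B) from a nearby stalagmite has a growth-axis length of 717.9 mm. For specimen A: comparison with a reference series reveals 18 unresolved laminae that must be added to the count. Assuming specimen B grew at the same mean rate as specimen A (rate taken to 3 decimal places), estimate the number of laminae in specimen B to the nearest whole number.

2659 laminae

Specimen A: after corrections the count is 2305 − 12 + 18 = 2311 laminae.
Specimen A: at 5 years per lamina, 2311 × 5 = 11555 years.
A: Mean rate = 620.2 mm / 11555 years ≈ 0.054 mm/year.
B spans 717.9 / 0.054 = 13294.44 years; at 5 years per lamina that is 13294.44 / 5 ≈ 2659 laminae.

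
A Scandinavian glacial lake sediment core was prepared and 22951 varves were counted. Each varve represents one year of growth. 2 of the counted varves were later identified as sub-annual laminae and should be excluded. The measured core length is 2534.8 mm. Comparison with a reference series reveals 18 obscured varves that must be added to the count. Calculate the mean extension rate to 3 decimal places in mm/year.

Correcting the raw count gives 22951 − 2 + 18 = 22967 true varves.
Extension rate ≈ 2534.8 / 22967 = 0.110 mm/year.

0.110 mm/year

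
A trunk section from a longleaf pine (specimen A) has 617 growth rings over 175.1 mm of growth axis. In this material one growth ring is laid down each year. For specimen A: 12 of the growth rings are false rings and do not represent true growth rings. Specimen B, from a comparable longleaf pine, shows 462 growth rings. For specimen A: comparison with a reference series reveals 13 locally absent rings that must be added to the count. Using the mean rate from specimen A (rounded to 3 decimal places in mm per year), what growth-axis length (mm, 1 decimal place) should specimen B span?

Specimen A: true growth ring count = 617 − 12 + 13 = 618.
A: Extension rate ≈ 175.1 / 618 = 0.283 mm/year.
B's length ≈ 0.283 × 462 = 130.7 mm.

130.7 mm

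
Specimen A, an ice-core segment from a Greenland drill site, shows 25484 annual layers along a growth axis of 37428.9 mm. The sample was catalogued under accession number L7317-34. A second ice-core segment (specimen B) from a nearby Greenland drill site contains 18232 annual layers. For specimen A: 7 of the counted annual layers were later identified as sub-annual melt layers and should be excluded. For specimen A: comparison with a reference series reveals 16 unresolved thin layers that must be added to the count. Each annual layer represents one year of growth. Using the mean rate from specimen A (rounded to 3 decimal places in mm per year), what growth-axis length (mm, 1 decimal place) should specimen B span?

Specimen A: true annual layer count = 25484 − 7 + 16 = 25493.
A: Mean rate = 37428.9 mm / 25493 years ≈ 1.468 mm/yr.
B's length ≈ 1.468 × 18232 = 26764.6 mm.

26764.6 mm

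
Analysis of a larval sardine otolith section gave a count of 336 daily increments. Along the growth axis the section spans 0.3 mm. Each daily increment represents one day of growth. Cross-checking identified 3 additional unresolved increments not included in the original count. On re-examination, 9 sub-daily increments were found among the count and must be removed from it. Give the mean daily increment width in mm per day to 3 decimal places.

0.001 mm per day

Adjusted count: 336 − 9 + 3 = 330 daily increments.
Extension rate ≈ 0.3 / 330 = 0.001 mm per day.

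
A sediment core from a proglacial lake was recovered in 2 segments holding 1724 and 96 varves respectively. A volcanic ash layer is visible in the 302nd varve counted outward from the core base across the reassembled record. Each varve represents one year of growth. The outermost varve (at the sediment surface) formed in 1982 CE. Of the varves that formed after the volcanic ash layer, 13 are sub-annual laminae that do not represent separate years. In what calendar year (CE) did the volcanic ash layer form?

477 CE

Total varves = 1724 + 96 = 1820.
1820 − 302 = 1518 varves lie beyond the volcanic ash layer toward the sediment surface.
1518 − 13 false = 1505 true varves after the volcanic ash layer.
The varve at the sediment surface is 1982 CE, so the volcanic ash layer dates to 1982 − 1505 = 477 CE.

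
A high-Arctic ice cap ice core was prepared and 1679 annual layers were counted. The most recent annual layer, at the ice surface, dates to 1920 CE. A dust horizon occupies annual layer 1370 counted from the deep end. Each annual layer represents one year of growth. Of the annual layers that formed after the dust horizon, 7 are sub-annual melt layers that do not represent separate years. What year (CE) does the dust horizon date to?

1679 − 1370 = 309 annual layers lie beyond the dust horizon toward the ice surface.
Removing the 7 false annual layers leaves 309 − 7 = 302 true annual layers beyond the dust horizon.
The annual layer at the ice surface is 1920 CE, so the dust horizon dates to 1920 − 302 = 1618 CE.

1618 CE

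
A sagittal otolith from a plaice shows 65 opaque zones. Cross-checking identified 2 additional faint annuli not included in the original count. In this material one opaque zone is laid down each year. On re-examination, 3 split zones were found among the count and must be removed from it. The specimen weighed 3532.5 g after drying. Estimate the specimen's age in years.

After corrections the count is 65 − 3 + 2 = 64 opaque zones.
With a one-to-one opaque zone periodicity this is 64 years.

64 yr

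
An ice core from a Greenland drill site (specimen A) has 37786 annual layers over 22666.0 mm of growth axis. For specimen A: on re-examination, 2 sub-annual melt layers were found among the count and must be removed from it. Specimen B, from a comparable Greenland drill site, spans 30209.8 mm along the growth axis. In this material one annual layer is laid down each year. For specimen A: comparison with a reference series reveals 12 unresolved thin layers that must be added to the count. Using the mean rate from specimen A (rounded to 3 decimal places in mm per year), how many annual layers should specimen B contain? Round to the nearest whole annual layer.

50350 annual layers

Specimen A: adjusted count: 37786 − 2 + 12 = 37796 annual layers.
A: Extension rate ≈ 22666.0 / 37796 = 0.600 mm per year.
Specimen B: 30209.8 mm / 0.600 mm per year = 50349.67 years ≈ 50350 annual layers.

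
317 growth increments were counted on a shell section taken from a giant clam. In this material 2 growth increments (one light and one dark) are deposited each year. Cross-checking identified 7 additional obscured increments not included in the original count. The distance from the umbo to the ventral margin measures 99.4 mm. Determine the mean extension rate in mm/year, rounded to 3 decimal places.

0.614 mm/year

True growth increment count = 317 + 7 = 324.
With 2 growth increments per year, 324 / 2 = 162 years.
Mean rate = 99.4 mm / 162 years ≈ 0.614 mm/year.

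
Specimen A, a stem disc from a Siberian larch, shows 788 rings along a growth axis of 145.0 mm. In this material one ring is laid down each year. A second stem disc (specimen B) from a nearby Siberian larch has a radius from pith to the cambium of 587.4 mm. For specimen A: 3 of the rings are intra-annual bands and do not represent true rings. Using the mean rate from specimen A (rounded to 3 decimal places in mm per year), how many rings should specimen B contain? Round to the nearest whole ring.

3175 rings

Specimen A: true ring count = 788 − 3 = 785.
A: Mean rate = 145.0 mm / 785 years ≈ 0.185 mm/yr.
B spans 587.4 / 0.185 = 3175.14 years ≈ 3175 rings.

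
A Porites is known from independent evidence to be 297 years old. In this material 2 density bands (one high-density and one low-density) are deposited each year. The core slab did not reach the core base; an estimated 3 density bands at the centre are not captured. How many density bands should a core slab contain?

591 density bands

297 years at 2 density bands per year gives 297 × 2 = 594 density bands.
Less the 3 uncaptured density bands: 594 − 3 = 591.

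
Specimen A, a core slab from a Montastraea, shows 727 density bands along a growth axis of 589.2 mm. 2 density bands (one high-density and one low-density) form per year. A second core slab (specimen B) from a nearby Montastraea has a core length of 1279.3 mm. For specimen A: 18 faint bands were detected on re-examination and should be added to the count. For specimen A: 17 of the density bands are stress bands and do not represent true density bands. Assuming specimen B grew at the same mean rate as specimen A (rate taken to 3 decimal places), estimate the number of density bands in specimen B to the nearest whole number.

Specimen A: adjusted count: 727 − 17 + 18 = 728 density bands.
Specimen A: dividing by 2 density bands per year: 728 / 2 = 364 years.
A: Extension rate ≈ 589.2 / 364 = 1.619 mm/year.
B spans 1279.3 / 1.619 = 790.18 years; at 2 density bands per year that is 790.18 × 2 ≈ 1580 density bands.

1580 density bands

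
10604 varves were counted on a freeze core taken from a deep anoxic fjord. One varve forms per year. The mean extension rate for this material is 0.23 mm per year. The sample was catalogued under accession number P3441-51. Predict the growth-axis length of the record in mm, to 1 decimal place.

2438.9 mm

The record spans 10604 years at 0.23 mm per year.
Predicted length = 0.23 mm/year × 10604 years = 2438.9 mm.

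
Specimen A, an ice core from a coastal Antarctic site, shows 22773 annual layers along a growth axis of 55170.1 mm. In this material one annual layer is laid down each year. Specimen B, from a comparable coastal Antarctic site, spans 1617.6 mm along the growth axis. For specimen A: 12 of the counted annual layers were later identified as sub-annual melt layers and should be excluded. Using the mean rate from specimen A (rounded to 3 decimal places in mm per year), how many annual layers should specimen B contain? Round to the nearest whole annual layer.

Specimen A: after corrections the count is 22773 − 12 = 22761 annual layers.
A: 55170.1 mm over 22761 years gives 55170.1 / 22761 ≈ 2.424 mm per year.
Specimen B: 1617.6 mm / 2.424 mm per year = 667.33 years ≈ 667 annual layers.

667 annual layers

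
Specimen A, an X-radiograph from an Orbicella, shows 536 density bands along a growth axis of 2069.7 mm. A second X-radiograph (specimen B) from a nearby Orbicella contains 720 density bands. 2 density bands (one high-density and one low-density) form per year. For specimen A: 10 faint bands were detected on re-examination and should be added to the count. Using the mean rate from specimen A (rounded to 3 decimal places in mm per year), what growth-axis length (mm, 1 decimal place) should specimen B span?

2729.2 mm

Specimen A: correcting the raw count gives 536 + 10 = 546 true density bands.
Specimen A: 546 density bands at 2 per year is 546 / 2 = 273 years.
A: Mean rate = 2069.7 mm / 273 years ≈ 7.581 mm/year.
Specimen B: 720 density bands at 2 per year is 720 / 2 = 360 years. B's length ≈ 7.581 × 360 = 2729.2 mm.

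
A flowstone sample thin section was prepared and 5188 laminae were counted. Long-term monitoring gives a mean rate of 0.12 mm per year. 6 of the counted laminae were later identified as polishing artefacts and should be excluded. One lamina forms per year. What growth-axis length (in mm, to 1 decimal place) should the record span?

621.8 mm

After corrections the count is 5188 − 6 = 5182 laminae.
Predicted length = 0.12 mm/year × 5182 years = 621.8 mm.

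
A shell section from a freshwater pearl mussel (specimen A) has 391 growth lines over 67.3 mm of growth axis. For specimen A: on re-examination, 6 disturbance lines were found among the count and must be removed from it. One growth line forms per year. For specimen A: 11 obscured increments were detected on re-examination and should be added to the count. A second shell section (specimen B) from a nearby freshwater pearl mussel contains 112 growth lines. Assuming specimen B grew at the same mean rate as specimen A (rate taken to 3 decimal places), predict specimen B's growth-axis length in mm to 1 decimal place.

19.0 mm

Specimen A: correcting the raw count gives 391 − 6 + 11 = 396 true growth lines.
A: 67.3 mm over 396 years gives 67.3 / 396 ≈ 0.170 mm/yr.
B's length ≈ 0.170 × 112 = 19.0 mm.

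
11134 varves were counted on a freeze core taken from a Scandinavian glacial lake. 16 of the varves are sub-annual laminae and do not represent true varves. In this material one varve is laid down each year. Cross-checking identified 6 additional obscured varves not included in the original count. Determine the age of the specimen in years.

Adjusted count: 11134 − 16 + 6 = 11124 varves.
One varve per year makes the duration 11124 years.

11124 years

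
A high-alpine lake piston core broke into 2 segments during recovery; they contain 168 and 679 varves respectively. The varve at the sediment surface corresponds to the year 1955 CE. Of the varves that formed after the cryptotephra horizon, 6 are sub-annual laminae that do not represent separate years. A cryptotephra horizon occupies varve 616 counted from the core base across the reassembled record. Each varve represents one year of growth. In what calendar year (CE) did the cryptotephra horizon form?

Total varves = 168 + 679 = 847.
The cryptotephra horizon sits at varve 616 from the core base, so 847 − 616 = 231 varves formed after it.
231 − 6 false = 225 true varves after the cryptotephra horizon.
1955 − 225 = 1730 CE.

1730 CE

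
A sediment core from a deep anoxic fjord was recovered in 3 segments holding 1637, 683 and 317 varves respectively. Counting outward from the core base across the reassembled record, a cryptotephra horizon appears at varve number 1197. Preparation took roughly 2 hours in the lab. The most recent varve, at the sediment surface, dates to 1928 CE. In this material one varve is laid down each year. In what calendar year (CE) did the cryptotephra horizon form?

Total varves = 1637 + 683 + 317 = 2637.
The cryptotephra horizon sits at varve 1197 from the core base, so 2637 − 1197 = 1440 varves formed after it.
Counting back 1440 years from 1928 CE places the cryptotephra horizon in 1928 − 1440 = 488 CE.

488 CE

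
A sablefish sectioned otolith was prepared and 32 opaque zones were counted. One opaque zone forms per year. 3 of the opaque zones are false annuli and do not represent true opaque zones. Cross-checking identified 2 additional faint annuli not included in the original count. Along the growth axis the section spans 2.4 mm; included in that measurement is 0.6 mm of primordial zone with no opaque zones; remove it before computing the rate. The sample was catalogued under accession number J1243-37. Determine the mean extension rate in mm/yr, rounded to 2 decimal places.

0.06 mm/yr

Correcting the raw count gives 32 − 3 + 2 = 31 true opaque zones.
Net length = 2.4 − 0.6 = 1.8 mm.
1.8 mm over 31 years gives 1.8 / 31 ≈ 0.06 mm/yr.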